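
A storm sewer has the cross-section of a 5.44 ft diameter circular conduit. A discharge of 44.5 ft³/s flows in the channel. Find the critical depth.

y_c = 1.82 ft

At critical depth, Q² T / (g A³) = 1, i.e. A³/T = Q²/g = 44.5²/32.2 = 61.5.
Try y = 1.37 ft: A³/T = 20.49 — too small.
Try y = 2.04 ft: A³/T = 95.79 — too large.
Try y = 1.82 ft: A³/T = 61.69 — matches.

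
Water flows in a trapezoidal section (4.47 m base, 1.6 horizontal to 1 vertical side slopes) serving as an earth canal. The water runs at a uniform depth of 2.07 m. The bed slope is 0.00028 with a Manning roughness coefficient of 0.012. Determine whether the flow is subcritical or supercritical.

With bottom width b = 4.47 m and side slope z = 1.6: A = (b + zy)y = (4.47 + 1.6×2.07)×2.07 = 16.11 m²; P = b + 2y√(1+z²) = 4.47 + 2×2.07×1.887 = 12.28 m.
Hydraulic radius R = A/P = 16.11/12.28 = 1.312 m.
V = (1/n) R^(2/3) √S = (1/0.012) × 1.312^(2/3) × √0.00028 = 1.671 m/s. Hydraulic depth D_h = A/T = 16.11/11.09 = 1.452 m.
Froude number Fr = V/√(g·D_h) = 1.671/√(9.81×1.452) = 0.443, which is less than 1, so the flow is subcritical.

subcritical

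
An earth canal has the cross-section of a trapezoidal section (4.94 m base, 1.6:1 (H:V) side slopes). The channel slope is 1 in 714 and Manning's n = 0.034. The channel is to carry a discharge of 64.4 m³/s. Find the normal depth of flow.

Manning's equation rearranged: A R^(2/3) = nQ / (1·√S) = 0.034 × 64.4 / (√0.001401) = 58.51.
At y = 4.29 m: A R^(2/3) = 90.69 — too large.
At y = 3.1 m: A R^(2/3) = 46.16 — too small.
At y = 3.48 m: A R^(2/3) = 58.5 — close enough.

y_n = 3.48 m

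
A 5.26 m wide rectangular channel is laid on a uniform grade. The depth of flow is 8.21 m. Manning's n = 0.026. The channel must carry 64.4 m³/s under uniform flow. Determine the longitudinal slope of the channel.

S = 0.0006

Flow area A = b·y = 5.26 × 8.21 = 43.18 m². Wetted perimeter P = b + 2y = 5.26 + 2×8.21 = 21.68 m.
Hydraulic radius R = A/P = 43.18/21.68 = 1.992 m.
From Manning's equation, S = [nQ / (1 A R^(2/3))]² = [0.026 × 64.4 / (1 × 43.18 × 1.992^(2/3))]² = 0.0006.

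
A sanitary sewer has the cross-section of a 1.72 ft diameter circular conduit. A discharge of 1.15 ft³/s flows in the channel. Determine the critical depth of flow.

y_c = 0.385 ft

At critical depth, Q² T / (g A³) = 1, i.e. A³/T = Q²/g = 1.15²/32.2 = 0.04107.
Try y = 0.31 ft: A³/T = 0.01749 — too small.
Try y = 0.441 ft: A³/T = 0.06943 — too large.
Try y = 0.385 ft: A³/T = 0.04088 — close enough.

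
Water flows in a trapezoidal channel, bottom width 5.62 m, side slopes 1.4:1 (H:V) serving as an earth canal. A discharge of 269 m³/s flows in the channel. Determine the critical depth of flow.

y_c = 4.34 m

At critical depth, Q² T / (g A³) = 1, i.e. A³/T = Q²/g = 269²/9.81 = 7376.
Try y = 3.05 m: A³/T = 1938 — low.
Try y = 5.19 m: A³/T = 14840 — high.
Try y = 4.34 m: A³/T = 7359 — ≈ 7376.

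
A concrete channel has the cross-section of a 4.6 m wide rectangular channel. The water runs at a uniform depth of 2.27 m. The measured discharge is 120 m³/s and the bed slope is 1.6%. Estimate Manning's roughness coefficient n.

n = 0.012

Flow area A = b·y = 4.6 × 2.27 = 10.44 m². Wetted perimeter P = b + 2y = 4.6 + 2×2.27 = 9.14 m.
Hydraulic radius R = A/P = 10.44/9.14 = 1.142 m.
Rearranging Manning's equation: n = (1/Q) A R^(2/3) S^(1/2) = (1/120) × 10.44 × 1.142^(2/3) × √0.016 = 0.012.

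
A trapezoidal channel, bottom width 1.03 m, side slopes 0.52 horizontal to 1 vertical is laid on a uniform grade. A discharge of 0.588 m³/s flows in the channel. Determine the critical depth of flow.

y_c = 0.305 m

At critical depth, Q² T / (g A³) = 1, i.e. A³/T = Q²/g = 0.588²/9.81 = 0.03524.
At y = 0.217 m: A³/T = 0.01215 — low.
At y = 0.382 m: A³/T = 0.07244 — high.
At y = 0.305 m: A³/T = 0.03537 — ≈ 0.03524.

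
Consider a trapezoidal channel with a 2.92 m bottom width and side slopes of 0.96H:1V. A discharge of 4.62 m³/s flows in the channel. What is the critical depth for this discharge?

At critical depth, Q² T / (g A³) = 1, i.e. A³/T = Q²/g = 4.62²/9.81 = 2.176.
Trying y = 0.675 m: A³/T = 3.313 — too large.
Trying y = 0.462 m: A³/T = 0.9856 — too small.
Trying y = 0.592 m: A³/T = 2.171 — ≈ 2.176.

y_c = 0.592 m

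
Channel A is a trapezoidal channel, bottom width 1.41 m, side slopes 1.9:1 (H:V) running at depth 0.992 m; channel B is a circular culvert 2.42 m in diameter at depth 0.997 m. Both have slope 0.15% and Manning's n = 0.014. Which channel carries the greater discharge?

Channel A: With bottom width b = 1.41 m and side slope z = 1.9: A = (b + zy)y = (1.41 + 1.9×0.992)×0.992 = 3.268 m²; P = b + 2y√(1+z²) = 1.41 + 2×0.992×2.147 = 5.67 m. Hydraulic radius R = A/P = 3.268/5.67 = 0.5765 m. Q_A = (1/0.014)·3.268·0.5765^(2/3)·√0.0015 = 6.263 m³/s.
Channel B: For a circular section of diameter D = 2.42 m at depth y = 0.997 m, the central angle is θ = 2 arccos(1 − 2y/D) = 2.788 rad. Then A = (D²/8)(θ − sin θ) = 1.787 m² and P = Dθ/2 = 3.373 m. Hydraulic radius R = A/P = 1.787/3.373 = 0.5298 m. Q_B = (1/0.014)·1.787·0.5298^(2/3)·√0.0015 = 3.237 m³/s.
Q_A = 6.263 m³/s vs Q_B = 3.237 m³/s, so channel A carries more.

channel A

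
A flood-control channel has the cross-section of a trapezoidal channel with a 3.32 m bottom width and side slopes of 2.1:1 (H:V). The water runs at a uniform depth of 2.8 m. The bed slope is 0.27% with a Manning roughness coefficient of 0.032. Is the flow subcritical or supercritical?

subcritical

With bottom width b = 3.32 m and side slope z = 2.1: A = (b + zy)y = (3.32 + 2.1×2.8)×2.8 = 25.76 m²; P = b + 2y√(1+z²) = 3.32 + 2×2.8×2.326 = 16.35 m.
Hydraulic radius R = A/P = 25.76/16.35 = 1.576 m.
V = (1/n) R^(2/3) √S = (1/0.032) × 1.576^(2/3) × √0.0027 = 2.199 m/s. Hydraulic depth D_h = A/T = 25.76/15.08 = 1.708 m.
Froude number Fr = V/√(g·D_h) = 2.199/√(9.81×1.708) = 0.537, which is less than 1, so the flow is subcritical.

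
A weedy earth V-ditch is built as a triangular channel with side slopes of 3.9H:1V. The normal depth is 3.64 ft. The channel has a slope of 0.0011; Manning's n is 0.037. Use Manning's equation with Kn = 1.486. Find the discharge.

Q = 100 ft³/s

For a triangular section with side slope z = 3.9: A = zy² = 3.9×3.64² = 51.67 ft²; P = 2y√(1+z²) = 2×3.64×4.026 = 29.31 ft.
Hydraulic radius R = A/P = 51.67/29.31 = 1.763 ft.
Manning's equation: Q = (1.486/n) A R^(2/3) S^(1/2) = (1.486/0.037) × 51.67 × 1.763^(2/3) × 0.0011^(1/2) = 100 ft³/s.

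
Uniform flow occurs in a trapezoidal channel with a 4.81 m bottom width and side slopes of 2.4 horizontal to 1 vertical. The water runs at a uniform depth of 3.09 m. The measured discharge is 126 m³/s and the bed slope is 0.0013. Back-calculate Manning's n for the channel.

n = 0.0161

With bottom width b = 4.81 m and side slope z = 2.4: A = (b + zy)y = (4.81 + 2.4×3.09)×3.09 = 37.78 m²; P = b + 2y√(1+z²) = 4.81 + 2×3.09×2.6 = 20.88 m.
Hydraulic radius R = A/P = 37.78/20.88 = 1.809 m.
Rearranging Manning's equation: n = (1/Q) A R^(2/3) S^(1/2) = (1/126) × 37.78 × 1.809^(2/3) × √0.0013 = 0.0161.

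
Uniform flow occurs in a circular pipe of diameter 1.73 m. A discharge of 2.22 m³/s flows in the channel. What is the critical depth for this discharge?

y_c = 0.735 m

At critical depth, Q² T / (g A³) = 1, i.e. A³/T = Q²/g = 2.22²/9.81 = 0.5024.
Try y = 0.633 m: A³/T = 0.2834 — low.
Try y = 0.735 m: A³/T = 0.5033 — close enough.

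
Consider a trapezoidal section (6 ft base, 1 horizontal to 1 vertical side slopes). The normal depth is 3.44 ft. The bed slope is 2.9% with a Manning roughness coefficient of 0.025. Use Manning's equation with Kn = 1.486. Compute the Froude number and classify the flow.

supercritical

With bottom width b = 6 ft and side slope z = 1: A = (b + zy)y = (6 + 1×3.44)×3.44 = 32.47 ft²; P = b + 2y√(1+z²) = 6 + 2×3.44×1.414 = 15.73 ft.
Hydraulic radius R = A/P = 32.47/15.73 = 2.064 ft.
V = (1.486/n) R^(2/3) √S = (1.486/0.025) × 2.064^(2/3) × √0.029 = 16.41 ft/s. Hydraulic depth D_h = A/T = 32.47/12.88 = 2.521 ft.
Froude number Fr = V/√(g·D_h) = 16.41/√(32.2×2.521) = 1.82, which is greater than 1, so the flow is supercritical.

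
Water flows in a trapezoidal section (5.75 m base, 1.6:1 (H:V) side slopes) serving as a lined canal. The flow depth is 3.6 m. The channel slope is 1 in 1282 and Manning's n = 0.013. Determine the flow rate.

Q = 148 m³/s

With bottom width b = 5.75 m and side slope z = 1.6: A = (b + zy)y = (5.75 + 1.6×3.6)×3.6 = 41.44 m²; P = b + 2y√(1+z²) = 5.75 + 2×3.6×1.887 = 19.33 m.
Hydraulic radius R = A/P = 41.44/19.33 = 2.143 m.
Manning's equation: Q = (1/n) A R^(2/3) S^(1/2) = (1/0.013) × 41.44 × 2.143^(2/3) × 0.00078^(1/2) = 148 m³/s.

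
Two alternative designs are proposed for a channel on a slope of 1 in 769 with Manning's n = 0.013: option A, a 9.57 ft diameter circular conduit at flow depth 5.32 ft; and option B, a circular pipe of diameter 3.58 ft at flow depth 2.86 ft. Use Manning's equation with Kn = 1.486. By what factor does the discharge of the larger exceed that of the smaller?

Channel A: For a circular section of diameter D = 9.57 ft at depth y = 5.32 ft, the central angle is θ = 2 arccos(1 − 2y/D) = 3.366 rad. Then A = (D²/8)(θ − sin θ) = 41.07 ft² and P = Dθ/2 = 16.1 ft. Hydraulic radius R = A/P = 41.07/16.1 = 2.55 ft. Q_A = (1.486/0.013)·41.07·2.55^(2/3)·√0.0013 = 316.1 ft³/s.
Channel B: For a circular section of diameter D = 3.58 ft at depth y = 2.86 ft, the central angle is θ = 2 arccos(1 − 2y/D) = 4.423 rad. Then A = (D²/8)(θ − sin θ) = 8.621 ft² and P = Dθ/2 = 7.917 ft. Hydraulic radius R = A/P = 8.621/7.917 = 1.089 ft. Q_B = (1.486/0.013)·8.621·1.089^(2/3)·√0.0013 = 37.61 ft³/s.
The larger discharge is 316.1 ft³/s and the smaller is 37.61 ft³/s; the ratio is 8.4.

8.4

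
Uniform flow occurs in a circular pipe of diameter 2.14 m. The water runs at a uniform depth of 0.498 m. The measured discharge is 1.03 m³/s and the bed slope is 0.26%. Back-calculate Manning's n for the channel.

For a circular section of diameter D = 2.14 m at depth y = 0.498 m, the central angle is θ = 2 arccos(1 − 2y/D) = 2.014 rad. Then A = (D²/8)(θ − sin θ) = 0.6354 m² and P = Dθ/2 = 2.155 m.
Hydraulic radius R = A/P = 0.6354/2.155 = 0.2949 m.
Rearranging Manning's equation: n = (1/Q) A R^(2/3) S^(1/2) = (1/1.03) × 0.6354 × 0.2949^(2/3) × √0.0026 = 0.0139.

n = 0.0139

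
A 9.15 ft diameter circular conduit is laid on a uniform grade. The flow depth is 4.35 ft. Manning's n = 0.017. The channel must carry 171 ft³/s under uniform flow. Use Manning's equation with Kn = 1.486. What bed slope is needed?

For a circular section of diameter D = 9.15 ft at depth y = 4.35 ft, the central angle is θ = 2 arccos(1 − 2y/D) = 3.043 rad. Then A = (D²/8)(θ − sin θ) = 30.82 ft² and P = Dθ/2 = 13.92 ft.
Hydraulic radius R = A/P = 30.82/13.92 = 2.214 ft.
From Manning's equation, S = [nQ / (1.486 A R^(2/3))]² = [0.017 × 171 / (1.486 × 30.82 × 2.214^(2/3))]² = 0.0014.

S = 0.0014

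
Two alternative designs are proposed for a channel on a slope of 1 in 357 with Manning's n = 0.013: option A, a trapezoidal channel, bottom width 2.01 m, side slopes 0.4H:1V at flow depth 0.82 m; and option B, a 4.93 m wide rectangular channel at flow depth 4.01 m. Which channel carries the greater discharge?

channel B

Channel A: With bottom width b = 2.01 m and side slope z = 0.4: A = (b + zy)y = (2.01 + 0.4×0.82)×0.82 = 1.917 m²; P = b + 2y√(1+z²) = 2.01 + 2×0.82×1.077 = 3.776 m. Hydraulic radius R = A/P = 1.917/3.776 = 0.5077 m. Q_A = (1/0.013)·1.917·0.5077^(2/3)·√0.002801 = 4.967 m³/s.
Channel B: Flow area A = b·y = 4.93 × 4.01 = 19.77 m². Wetted perimeter P = b + 2y = 4.93 + 2×4.01 = 12.95 m. Hydraulic radius R = A/P = 19.77/12.95 = 1.527 m. Q_B = (1/0.013)·19.77·1.527^(2/3)·√0.002801 = 106.7 m³/s.
Q_A = 4.967 m³/s vs Q_B = 106.7 m³/s, so channel B carries more.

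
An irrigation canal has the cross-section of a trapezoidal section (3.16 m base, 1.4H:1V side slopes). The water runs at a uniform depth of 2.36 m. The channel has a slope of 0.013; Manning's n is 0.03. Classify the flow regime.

With bottom width b = 3.16 m and side slope z = 1.4: A = (b + zy)y = (3.16 + 1.4×2.36)×2.36 = 15.26 m²; P = b + 2y√(1+z²) = 3.16 + 2×2.36×1.72 = 11.28 m.
Hydraulic radius R = A/P = 15.26/11.28 = 1.352 m.
V = (1/n) R^(2/3) √S = (1/0.03) × 1.352^(2/3) × √0.013 = 4.648 m/s. Hydraulic depth D_h = A/T = 15.26/9.768 = 1.562 m.
Froude number Fr = V/√(g·D_h) = 4.648/√(9.81×1.562) = 1.19, which is greater than 1, so the flow is supercritical.

supercritical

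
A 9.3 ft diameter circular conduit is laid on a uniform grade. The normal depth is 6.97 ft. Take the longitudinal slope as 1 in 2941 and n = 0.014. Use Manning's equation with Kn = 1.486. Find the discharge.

For a circular section of diameter D = 9.3 ft at depth y = 6.97 ft, the central angle is θ = 2 arccos(1 − 2y/D) = 4.186 rad. Then A = (D²/8)(θ − sin θ) = 54.61 ft² and P = Dθ/2 = 19.47 ft.
Hydraulic radius R = A/P = 54.61/19.47 = 2.805 ft.
Manning's equation: Q = (1.486/n) A R^(2/3) S^(1/2) = (1.486/0.014) × 54.61 × 2.805^(2/3) × 0.00034^(1/2) = 213 ft³/s.

Q = 213 ft³/s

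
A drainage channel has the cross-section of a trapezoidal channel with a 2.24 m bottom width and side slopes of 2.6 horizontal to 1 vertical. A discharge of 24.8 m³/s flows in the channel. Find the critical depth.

y_c = 1.42 m

At critical depth, Q² T / (g A³) = 1, i.e. A³/T = Q²/g = 24.8²/9.81 = 62.7.
At y = 1.19 m: A³/T = 30.34 — too small.
At y = 1.42 m: A³/T = 62.1 — close enough.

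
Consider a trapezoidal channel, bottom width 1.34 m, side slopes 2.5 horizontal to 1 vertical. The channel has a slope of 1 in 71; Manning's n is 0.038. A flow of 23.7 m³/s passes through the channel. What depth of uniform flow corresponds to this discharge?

y_n = 1.59 m

Manning's equation rearranged: A R^(2/3) = nQ / (1·√S) = 0.038 × 23.7 / (√0.01408) = 7.589.
Try y = 1.09 m: A R^(2/3) = 3.203 — too small.
Try y = 1.59 m: A R^(2/3) = 7.603 — matches.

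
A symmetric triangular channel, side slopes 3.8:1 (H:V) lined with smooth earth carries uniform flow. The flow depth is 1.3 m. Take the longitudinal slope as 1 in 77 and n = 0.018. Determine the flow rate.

For a triangular section with side slope z = 3.8: A = zy² = 3.8×1.3² = 6.422 m²; P = 2y√(1+z²) = 2×1.3×3.929 = 10.22 m.
Hydraulic radius R = A/P = 6.422/10.22 = 0.6286 m.
Manning's equation: Q = (1/n) A R^(2/3) S^(1/2) = (1/0.018) × 6.422 × 0.6286^(2/3) × 0.01299^(1/2) = 29.8 m³/s.

Q = 29.8 m³/s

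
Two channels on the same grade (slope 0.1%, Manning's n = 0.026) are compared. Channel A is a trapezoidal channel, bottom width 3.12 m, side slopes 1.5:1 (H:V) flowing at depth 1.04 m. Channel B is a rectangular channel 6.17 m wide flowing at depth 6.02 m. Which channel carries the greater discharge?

channel B

Channel A: With bottom width b = 3.12 m and side slope z = 1.5: A = (b + zy)y = (3.12 + 1.5×1.04)×1.04 = 4.867 m²; P = b + 2y√(1+z²) = 3.12 + 2×1.04×1.803 = 6.87 m. Hydraulic radius R = A/P = 4.867/6.87 = 0.7085 m. Q_A = (1/0.026)·4.867·0.7085^(2/3)·√0.001 = 4.705 m³/s.
Channel B: Flow area A = b·y = 6.17 × 6.02 = 37.14 m². Wetted perimeter P = b + 2y = 6.17 + 2×6.02 = 18.21 m. Hydraulic radius R = A/P = 37.14/18.21 = 2.04 m. Q_B = (1/0.026)·37.14·2.04^(2/3)·√0.001 = 72.66 m³/s.
Q_A = 4.705 m³/s vs Q_B = 72.66 m³/s, so channel B carries more.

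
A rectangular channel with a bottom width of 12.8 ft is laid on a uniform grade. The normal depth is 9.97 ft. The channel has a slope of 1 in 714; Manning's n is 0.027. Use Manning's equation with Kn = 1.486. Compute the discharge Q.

Flow area A = b·y = 12.8 × 9.97 = 127.6 ft². Wetted perimeter P = b + 2y = 12.8 + 2×9.97 = 32.74 ft.
Hydraulic radius R = A/P = 127.6/32.74 = 3.898 ft.
Manning's equation: Q = (1.486/n) A R^(2/3) S^(1/2) = (1.486/0.027) × 127.6 × 3.898^(2/3) × 0.001401^(1/2) = 651 ft³/s.

Q = 651 ft³/s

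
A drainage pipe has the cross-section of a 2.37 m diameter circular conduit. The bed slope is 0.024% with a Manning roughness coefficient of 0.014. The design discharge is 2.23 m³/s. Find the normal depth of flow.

Manning's equation rearranged: A R^(2/3) = nQ / (1·√S) = 0.014 × 2.23 / (√0.00024) = 2.015.
Try y = 1.53 m: A R^(2/3) = 2.331 — too large.
Try y = 1.39 m: A R^(2/3) = 2.019 — ≈ 2.015.

y_n = 1.39 m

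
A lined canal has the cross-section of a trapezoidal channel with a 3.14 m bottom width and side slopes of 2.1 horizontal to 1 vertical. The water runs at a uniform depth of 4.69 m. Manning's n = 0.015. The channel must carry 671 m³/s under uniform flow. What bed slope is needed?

S = 0.00831

With bottom width b = 3.14 m and side slope z = 2.1: A = (b + zy)y = (3.14 + 2.1×4.69)×4.69 = 60.92 m²; P = b + 2y√(1+z²) = 3.14 + 2×4.69×2.326 = 24.96 m.
Hydraulic radius R = A/P = 60.92/24.96 = 2.441 m.
From Manning's equation, S = [nQ / (1 A R^(2/3))]² = [0.015 × 671 / (1 × 60.92 × 2.441^(2/3))]² = 0.00831.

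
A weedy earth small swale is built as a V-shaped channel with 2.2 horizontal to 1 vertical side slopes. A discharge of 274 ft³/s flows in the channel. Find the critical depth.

y_c = 3.95 ft

At critical depth, Q² T / (g A³) = 1, i.e. A³/T = Q²/g = 274²/32.2 = 2332.
At y = 4.5 ft: A³/T = 4466 — over.
At y = 3.5 ft: A³/T = 1271 — short.
At y = 3.95 ft: A³/T = 2327 — matches.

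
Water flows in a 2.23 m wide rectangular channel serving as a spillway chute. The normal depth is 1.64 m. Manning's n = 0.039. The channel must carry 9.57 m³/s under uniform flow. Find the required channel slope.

Flow area A = b·y = 2.23 × 1.64 = 3.657 m². Wetted perimeter P = b + 2y = 2.23 + 2×1.64 = 5.51 m.
Hydraulic radius R = A/P = 3.657/5.51 = 0.6637 m.
From Manning's equation, S = [nQ / (1 A R^(2/3))]² = [0.039 × 9.57 / (1 × 3.657 × 0.6637^(2/3))]² = 0.018.

S = 0.018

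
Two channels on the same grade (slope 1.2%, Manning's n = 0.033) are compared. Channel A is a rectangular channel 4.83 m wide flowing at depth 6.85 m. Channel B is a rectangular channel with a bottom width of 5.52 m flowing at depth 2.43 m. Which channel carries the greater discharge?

channel A

Channel A: Flow area A = b·y = 4.83 × 6.85 = 33.09 m². Wetted perimeter P = b + 2y = 4.83 + 2×6.85 = 18.53 m. Hydraulic radius R = A/P = 33.09/18.53 = 1.786 m. Q_A = (1/0.033)·33.09·1.786^(2/3)·√0.012 = 161.6 m³/s.
Channel B: Flow area A = b·y = 5.52 × 2.43 = 13.41 m². Wetted perimeter P = b + 2y = 5.52 + 2×2.43 = 10.38 m. Hydraulic radius R = A/P = 13.41/10.38 = 1.292 m. Q_B = (1/0.033)·13.41·1.292^(2/3)·√0.012 = 52.83 m³/s.
Q_A = 161.6 m³/s vs Q_B = 52.83 m³/s, so channel A carries more.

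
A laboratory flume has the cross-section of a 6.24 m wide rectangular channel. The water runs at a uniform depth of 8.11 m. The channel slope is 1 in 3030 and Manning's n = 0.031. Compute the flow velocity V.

V = 1.01 m/s

Flow area A = b·y = 6.24 × 8.11 = 50.61 m². Wetted perimeter P = b + 2y = 6.24 + 2×8.11 = 22.46 m.
Hydraulic radius R = A/P = 50.61/22.46 = 2.253 m.
From Manning's equation, V = (1/n) R^(2/3) S^(1/2) = (1/0.031) × 2.253^(2/3) × 0.00033^(1/2) = 1.01 m/s.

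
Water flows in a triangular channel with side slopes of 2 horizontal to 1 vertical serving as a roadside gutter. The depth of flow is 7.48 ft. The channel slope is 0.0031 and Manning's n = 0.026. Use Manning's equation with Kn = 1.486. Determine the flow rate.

For a triangular section with side slope z = 2: A = zy² = 2×7.48² = 111.9 ft²; P = 2y√(1+z²) = 2×7.48×2.236 = 33.45 ft.
Hydraulic radius R = A/P = 111.9/33.45 = 3.345 ft.
Manning's equation: Q = (1.486/n) A R^(2/3) S^(1/2) = (1.486/0.026) × 111.9 × 3.345^(2/3) × 0.0031^(1/2) = 796 ft³/s.

Q = 796 ft³/s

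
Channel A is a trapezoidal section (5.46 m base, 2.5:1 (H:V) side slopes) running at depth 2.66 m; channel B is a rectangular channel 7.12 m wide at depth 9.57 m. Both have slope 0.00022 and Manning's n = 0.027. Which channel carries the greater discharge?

Channel A: With bottom width b = 5.46 m and side slope z = 2.5: A = (b + zy)y = (5.46 + 2.5×2.66)×2.66 = 32.21 m²; P = b + 2y√(1+z²) = 5.46 + 2×2.66×2.693 = 19.78 m. Hydraulic radius R = A/P = 32.21/19.78 = 1.628 m. Q_A = (1/0.027)·32.21·1.628^(2/3)·√0.00022 = 24.49 m³/s.
Channel B: Flow area A = b·y = 7.12 × 9.57 = 68.14 m². Wetted perimeter P = b + 2y = 7.12 + 2×9.57 = 26.26 m. Hydraulic radius R = A/P = 68.14/26.26 = 2.595 m. Q_B = (1/0.027)·68.14·2.595^(2/3)·√0.00022 = 70.68 m³/s.
Q_A = 24.49 m³/s vs Q_B = 70.68 m³/s, so channel B carries more.

channel B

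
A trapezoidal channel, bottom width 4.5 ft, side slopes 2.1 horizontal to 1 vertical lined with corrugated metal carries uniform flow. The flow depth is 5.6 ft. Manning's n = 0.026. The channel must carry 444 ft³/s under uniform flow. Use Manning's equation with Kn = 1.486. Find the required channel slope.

S = 0.0017

With bottom width b = 4.5 ft and side slope z = 2.1: A = (b + zy)y = (4.5 + 2.1×5.6)×5.6 = 91.06 ft²; P = b + 2y√(1+z²) = 4.5 + 2×5.6×2.326 = 30.55 ft.
Hydraulic radius R = A/P = 91.06/30.55 = 2.981 ft.
From Manning's equation, S = [nQ / (1.486 A R^(2/3))]² = [0.026 × 444 / (1.486 × 91.06 × 2.981^(2/3))]² = 0.0017.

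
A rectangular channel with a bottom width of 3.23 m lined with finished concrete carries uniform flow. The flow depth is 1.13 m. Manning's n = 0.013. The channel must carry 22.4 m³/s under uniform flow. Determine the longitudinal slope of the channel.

S = 0.011

Flow area A = b·y = 3.23 × 1.13 = 3.65 m². Wetted perimeter P = b + 2y = 3.23 + 2×1.13 = 5.49 m.
Hydraulic radius R = A/P = 3.65/5.49 = 0.6648 m.
From Manning's equation, S = [nQ / (1 A R^(2/3))]² = [0.013 × 22.4 / (1 × 3.65 × 0.6648^(2/3))]² = 0.011.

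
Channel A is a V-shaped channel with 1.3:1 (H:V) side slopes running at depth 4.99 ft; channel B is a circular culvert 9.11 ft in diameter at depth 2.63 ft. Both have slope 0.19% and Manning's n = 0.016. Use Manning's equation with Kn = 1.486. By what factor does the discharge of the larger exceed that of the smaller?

2.49

Channel A: For a triangular section with side slope z = 1.3: A = zy² = 1.3×4.99² = 32.37 ft²; P = 2y√(1+z²) = 2×4.99×1.64 = 16.37 ft. Hydraulic radius R = A/P = 32.37/16.37 = 1.978 ft. Q_A = (1.486/0.016)·32.37·1.978^(2/3)·√0.0019 = 206.5 ft³/s.
Channel B: For a circular section of diameter D = 9.11 ft at depth y = 2.63 ft, the central angle is θ = 2 arccos(1 − 2y/D) = 2.269 rad. Then A = (D²/8)(θ − sin θ) = 15.59 ft² and P = Dθ/2 = 10.34 ft. Hydraulic radius R = A/P = 15.59/10.34 = 1.509 ft. Q_B = (1.486/0.016)·15.59·1.509^(2/3)·√0.0019 = 83.02 ft³/s.
The larger discharge is 206.5 ft³/s and the smaller is 83.02 ft³/s; the ratio is 2.49.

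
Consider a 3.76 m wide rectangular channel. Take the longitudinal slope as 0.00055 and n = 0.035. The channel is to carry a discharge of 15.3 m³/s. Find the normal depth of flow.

Manning's equation rearranged: A R^(2/3) = nQ / (1·√S) = 0.035 × 15.3 / (√0.00055) = 22.83.
Try y = 3.59 m: A R^(2/3) = 15.53 — short.
Try y = 5.54 m: A R^(2/3) = 26.11 — over.
Try y = 4.94 m: A R^(2/3) = 22.82 — close enough.

y_n = 4.94 m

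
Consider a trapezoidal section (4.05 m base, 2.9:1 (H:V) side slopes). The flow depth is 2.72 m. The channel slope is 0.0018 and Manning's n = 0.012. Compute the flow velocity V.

V = 4.77 m/s

With bottom width b = 4.05 m and side slope z = 2.9: A = (b + zy)y = (4.05 + 2.9×2.72)×2.72 = 32.47 m²; P = b + 2y√(1+z²) = 4.05 + 2×2.72×3.068 = 20.74 m.
Hydraulic radius R = A/P = 32.47/20.74 = 1.566 m.
From Manning's equation, V = (1/n) R^(2/3) S^(1/2) = (1/0.012) × 1.566^(2/3) × 0.0018^(1/2) = 4.77 m/s.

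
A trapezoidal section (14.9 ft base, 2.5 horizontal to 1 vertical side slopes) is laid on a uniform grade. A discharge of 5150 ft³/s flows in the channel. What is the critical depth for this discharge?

At critical depth, Q² T / (g A³) = 1, i.e. A³/T = Q²/g = 5150²/32.2 = 823700.
Try y = 11.9 ft: A³/T = 2016000 — over.
Try y = 7.9 ft: A³/T = 377000 — short.
Try y = 9.59 ft: A³/T = 824400 — matches.

y_c = 9.59 ft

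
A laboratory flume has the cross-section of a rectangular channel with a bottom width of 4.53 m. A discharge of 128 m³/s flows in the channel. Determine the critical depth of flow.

y_c = 4.33 m

For a rectangular channel, critical depth y_c = (q²/g)^(1/3) where q = Q/b = 128/4.53 = 28.26 m²/s.
So y_c = (28.26²/9.81)^(1/3) = 4.33 m.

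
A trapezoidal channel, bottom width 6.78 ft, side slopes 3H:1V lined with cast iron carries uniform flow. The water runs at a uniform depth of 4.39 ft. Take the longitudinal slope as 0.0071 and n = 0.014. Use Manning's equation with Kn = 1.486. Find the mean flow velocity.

With bottom width b = 6.78 ft and side slope z = 3: A = (b + zy)y = (6.78 + 3×4.39)×4.39 = 87.58 ft²; P = b + 2y√(1+z²) = 6.78 + 2×4.39×3.162 = 34.54 ft.
Hydraulic radius R = A/P = 87.58/34.54 = 2.535 ft.
From Manning's equation, V = (1.486/n) R^(2/3) S^(1/2) = (1.486/0.014) × 2.535^(2/3) × 0.0071^(1/2) = 16.6 ft/s.

V = 16.6 ft/s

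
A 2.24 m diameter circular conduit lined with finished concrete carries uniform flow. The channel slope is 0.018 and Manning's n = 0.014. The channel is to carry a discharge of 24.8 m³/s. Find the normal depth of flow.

y_n = 1.77 m

Manning's equation rearranged: A R^(2/3) = nQ / (1·√S) = 0.014 × 24.8 / (√0.018) = 2.588.
At y = 1.43 m: A R^(2/3) = 1.973 — short.
At y = 1.77 m: A R^(2/3) = 2.585 — close enough.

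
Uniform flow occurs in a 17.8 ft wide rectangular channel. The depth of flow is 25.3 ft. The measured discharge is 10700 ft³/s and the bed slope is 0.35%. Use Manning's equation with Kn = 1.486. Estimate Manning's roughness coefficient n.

Flow area A = b·y = 17.8 × 25.3 = 450.3 ft². Wetted perimeter P = b + 2y = 17.8 + 2×25.3 = 68.4 ft.
Hydraulic radius R = A/P = 450.3/68.4 = 6.584 ft.
Rearranging Manning's equation: n = (1.486/Q) A R^(2/3) S^(1/2) = (1.486/10700) × 450.3 × 6.584^(2/3) × √0.0035 = 0.013.

n = 0.013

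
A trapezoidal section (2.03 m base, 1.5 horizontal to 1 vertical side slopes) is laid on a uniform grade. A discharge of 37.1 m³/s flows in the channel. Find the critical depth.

At critical depth, Q² T / (g A³) = 1, i.e. A³/T = Q²/g = 37.1²/9.81 = 140.3.
Trying y = 1.7 m: A³/T = 66.2 — low.
Trying y = 2.05 m: A³/T = 140.1 — matches.

y_c = 2.05 m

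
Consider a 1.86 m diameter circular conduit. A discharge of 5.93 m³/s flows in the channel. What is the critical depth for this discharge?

At critical depth, Q² T / (g A³) = 1, i.e. A³/T = Q²/g = 5.93²/9.81 = 3.585.
At y = 1.46 m: A³/T = 7.837 — over.
At y = 0.943 m: A³/T = 1.422 — short.
At y = 1.2 m: A³/T = 3.578 — matches.

y_c = 1.2 m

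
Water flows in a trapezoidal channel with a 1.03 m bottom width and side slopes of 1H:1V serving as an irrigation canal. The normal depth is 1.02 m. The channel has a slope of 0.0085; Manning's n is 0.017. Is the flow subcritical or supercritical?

supercritical

With bottom width b = 1.03 m and side slope z = 1: A = (b + zy)y = (1.03 + 1×1.02)×1.02 = 2.091 m²; P = b + 2y√(1+z²) = 1.03 + 2×1.02×1.414 = 3.915 m.
Hydraulic radius R = A/P = 2.091/3.915 = 0.5341 m.
V = (1/n) R^(2/3) √S = (1/0.017) × 0.5341^(2/3) × √0.0085 = 3.57 m/s. Hydraulic depth D_h = A/T = 2.091/3.07 = 0.6811 m.
Froude number Fr = V/√(g·D_h) = 3.57/√(9.81×0.6811) = 1.38, which is greater than 1, so the flow is supercritical.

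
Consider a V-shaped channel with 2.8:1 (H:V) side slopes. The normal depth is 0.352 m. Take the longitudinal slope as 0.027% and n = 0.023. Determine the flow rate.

Q = 0.0748 m³/s

For a triangular section with side slope z = 2.8: A = zy² = 2.8×0.352² = 0.3469 m²; P = 2y√(1+z²) = 2×0.352×2.973 = 2.093 m.
Hydraulic radius R = A/P = 0.3469/2.093 = 0.1657 m.
Manning's equation: Q = (1/n) A R^(2/3) S^(1/2) = (1/0.023) × 0.3469 × 0.1657^(2/3) × 0.00027^(1/2) = 0.0748 m³/s.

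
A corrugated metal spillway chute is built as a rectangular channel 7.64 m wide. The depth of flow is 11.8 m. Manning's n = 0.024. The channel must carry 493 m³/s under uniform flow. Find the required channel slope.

Flow area A = b·y = 7.64 × 11.8 = 90.15 m². Wetted perimeter P = b + 2y = 7.64 + 2×11.8 = 31.24 m.
Hydraulic radius R = A/P = 90.15/31.24 = 2.886 m.
From Manning's equation, S = [nQ / (1 A R^(2/3))]² = [0.024 × 493 / (1 × 90.15 × 2.886^(2/3))]² = 0.00419.

S = 0.00419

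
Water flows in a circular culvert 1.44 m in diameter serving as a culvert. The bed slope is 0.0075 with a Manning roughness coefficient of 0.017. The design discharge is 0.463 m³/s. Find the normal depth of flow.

Manning's equation rearranged: A R^(2/3) = nQ / (1·√S) = 0.017 × 0.463 / (√0.0075) = 0.09089.
Trying y = 0.23 m: A R^(2/3) = 0.0456 — low.
Trying y = 0.386 m: A R^(2/3) = 0.1296 — high.
Trying y = 0.323 m: A R^(2/3) = 0.09094 — ≈ 0.09089.

y_n = 0.323 m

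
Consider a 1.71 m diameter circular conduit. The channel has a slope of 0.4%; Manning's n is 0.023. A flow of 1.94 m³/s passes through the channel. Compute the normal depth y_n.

y_n = 0.896 m

Manning's equation rearranged: A R^(2/3) = nQ / (1·√S) = 0.023 × 1.94 / (√0.004) = 0.7055.
At y = 0.755 m: A R^(2/3) = 0.5249 — low.
At y = 1.01 m: A R^(2/3) = 0.8547 — high.
At y = 0.896 m: A R^(2/3) = 0.705 — close enough.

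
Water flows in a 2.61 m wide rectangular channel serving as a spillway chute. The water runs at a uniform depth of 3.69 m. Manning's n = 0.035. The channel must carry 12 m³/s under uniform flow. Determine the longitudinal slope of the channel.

S = 0.002

Flow area A = b·y = 2.61 × 3.69 = 9.631 m². Wetted perimeter P = b + 2y = 2.61 + 2×3.69 = 9.99 m.
Hydraulic radius R = A/P = 9.631/9.99 = 0.9641 m.
From Manning's equation, S = [nQ / (1 A R^(2/3))]² = [0.035 × 12 / (1 × 9.631 × 0.9641^(2/3))]² = 0.002.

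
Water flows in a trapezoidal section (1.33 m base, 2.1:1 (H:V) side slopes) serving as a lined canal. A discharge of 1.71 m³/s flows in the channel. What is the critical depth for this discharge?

y_c = 0.436 m

At critical depth, Q² T / (g A³) = 1, i.e. A³/T = Q²/g = 1.71²/9.81 = 0.2981.
Trying y = 0.557 m: A³/T = 0.7356 — high.
Trying y = 0.332 m: A³/T = 0.1119 — low.
Trying y = 0.436 m: A³/T = 0.2969 — ≈ 0.2981.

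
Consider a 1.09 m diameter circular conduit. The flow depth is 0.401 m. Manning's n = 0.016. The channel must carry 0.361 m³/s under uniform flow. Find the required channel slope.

For a circular section of diameter D = 1.09 m at depth y = 0.401 m, the central angle is θ = 2 arccos(1 − 2y/D) = 2.607 rad. Then A = (D²/8)(θ − sin θ) = 0.3115 m² and P = Dθ/2 = 1.421 m.
Hydraulic radius R = A/P = 0.3115/1.421 = 0.2192 m.
From Manning's equation, S = [nQ / (1 A R^(2/3))]² = [0.016 × 0.361 / (1 × 0.3115 × 0.2192^(2/3))]² = 0.0026.

S = 0.0026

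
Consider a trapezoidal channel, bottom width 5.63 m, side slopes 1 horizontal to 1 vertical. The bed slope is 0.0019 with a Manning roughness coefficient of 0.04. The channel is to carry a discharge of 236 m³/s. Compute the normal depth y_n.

Manning's equation rearranged: A R^(2/3) = nQ / (1·√S) = 0.04 × 236 / (√0.0019) = 216.6.
Trying y = 9.23 m: A R^(2/3) = 363.9 — over.
Trying y = 5.37 m: A R^(2/3) = 118.4 — short.
Trying y = 7.22 m: A R^(2/3) = 216.4 — matches.

y_n = 7.22 m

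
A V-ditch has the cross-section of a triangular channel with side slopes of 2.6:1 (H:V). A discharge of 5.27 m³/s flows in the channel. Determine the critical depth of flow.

y_c = 0.965 m

At critical depth, Q² T / (g A³) = 1, i.e. A³/T = Q²/g = 5.27²/9.81 = 2.831.
At y = 1.09 m: A³/T = 5.201 — too large.
At y = 0.845 m: A³/T = 1.456 — too small.
At y = 0.965 m: A³/T = 2.828 — close enough.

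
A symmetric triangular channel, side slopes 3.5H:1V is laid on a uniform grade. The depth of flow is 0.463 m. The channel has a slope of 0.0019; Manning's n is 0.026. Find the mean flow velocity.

For a triangular section with side slope z = 3.5: A = zy² = 3.5×0.463² = 0.7503 m²; P = 2y√(1+z²) = 2×0.463×3.64 = 3.371 m.
Hydraulic radius R = A/P = 0.7503/3.371 = 0.2226 m.
From Manning's equation, V = (1/n) R^(2/3) S^(1/2) = (1/0.026) × 0.2226^(2/3) × 0.0019^(1/2) = 0.616 m/s.

V = 0.616 m/s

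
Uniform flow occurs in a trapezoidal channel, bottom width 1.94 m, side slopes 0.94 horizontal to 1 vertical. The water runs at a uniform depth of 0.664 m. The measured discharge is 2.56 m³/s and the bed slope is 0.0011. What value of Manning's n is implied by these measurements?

n = 0.013

With bottom width b = 1.94 m and side slope z = 0.94: A = (b + zy)y = (1.94 + 0.94×0.664)×0.664 = 1.703 m²; P = b + 2y√(1+z²) = 1.94 + 2×0.664×1.372 = 3.763 m.
Hydraulic radius R = A/P = 1.703/3.763 = 0.4525 m.
Rearranging Manning's equation: n = (1/Q) A R^(2/3) S^(1/2) = (1/2.56) × 1.703 × 0.4525^(2/3) × √0.0011 = 0.013.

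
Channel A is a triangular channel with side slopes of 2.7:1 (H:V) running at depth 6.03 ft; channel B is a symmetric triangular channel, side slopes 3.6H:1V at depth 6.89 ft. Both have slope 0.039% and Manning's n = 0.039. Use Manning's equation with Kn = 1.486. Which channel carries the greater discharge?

Channel A: For a triangular section with side slope z = 2.7: A = zy² = 2.7×6.03² = 98.17 ft²; P = 2y√(1+z²) = 2×6.03×2.879 = 34.72 ft. Hydraulic radius R = A/P = 98.17/34.72 = 2.827 ft. Q_A = (1.486/0.039)·98.17·2.827^(2/3)·√0.00039 = 147.7 ft³/s.
Channel B: For a triangular section with side slope z = 3.6: A = zy² = 3.6×6.89² = 170.9 ft²; P = 2y√(1+z²) = 2×6.89×3.736 = 51.49 ft. Hydraulic radius R = A/P = 170.9/51.49 = 3.319 ft. Q_B = (1.486/0.039)·170.9·3.319^(2/3)·√0.00039 = 286.1 ft³/s.
Q_A = 147.7 ft³/s vs Q_B = 286.1 ft³/s, so channel B carries more.

channel B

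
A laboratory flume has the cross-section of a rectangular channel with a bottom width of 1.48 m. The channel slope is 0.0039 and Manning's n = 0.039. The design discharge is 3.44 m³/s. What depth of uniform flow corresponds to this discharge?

y_n = 2.16 m

Manning's equation rearranged: A R^(2/3) = nQ / (1·√S) = 0.039 × 3.44 / (√0.0039) = 2.148.
At y = 2.39 m: A R^(2/3) = 2.418 — high.
At y = 1.72 m: A R^(2/3) = 1.641 — low.
At y = 2.16 m: A R^(2/3) = 2.149 — close enough.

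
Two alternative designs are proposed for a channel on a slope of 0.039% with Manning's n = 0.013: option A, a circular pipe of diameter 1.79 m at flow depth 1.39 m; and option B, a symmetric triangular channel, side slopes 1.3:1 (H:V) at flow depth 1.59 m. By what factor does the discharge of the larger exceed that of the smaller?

1.73

Channel A: For a circular section of diameter D = 1.79 m at depth y = 1.39 m, the central angle is θ = 2 arccos(1 − 2y/D) = 4.314 rad. Then A = (D²/8)(θ − sin θ) = 2.097 m² and P = Dθ/2 = 3.861 m. Hydraulic radius R = A/P = 2.097/3.861 = 0.5431 m. Q_A = (1/0.013)·2.097·0.5431^(2/3)·√0.00039 = 2.12 m³/s.
Channel B: For a triangular section with side slope z = 1.3: A = zy² = 1.3×1.59² = 3.287 m²; P = 2y√(1+z²) = 2×1.59×1.64 = 5.216 m. Hydraulic radius R = A/P = 3.287/5.216 = 0.6301 m. Q_B = (1/0.013)·3.287·0.6301^(2/3)·√0.00039 = 3.67 m³/s.
The larger discharge is 3.67 m³/s and the smaller is 2.12 m³/s; the ratio is 1.73.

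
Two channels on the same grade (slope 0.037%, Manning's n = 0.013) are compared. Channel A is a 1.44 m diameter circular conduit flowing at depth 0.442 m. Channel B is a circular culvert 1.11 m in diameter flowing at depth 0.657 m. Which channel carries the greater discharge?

Channel A: For a circular section of diameter D = 1.44 m at depth y = 0.442 m, the central angle is θ = 2 arccos(1 − 2y/D) = 2.349 rad. Then A = (D²/8)(θ − sin θ) = 0.4242 m² and P = Dθ/2 = 1.691 m. Hydraulic radius R = A/P = 0.4242/1.691 = 0.2508 m. Q_A = (1/0.013)·0.4242·0.2508^(2/3)·√0.00037 = 0.2496 m³/s.
Channel B: For a circular section of diameter D = 1.11 m at depth y = 0.657 m, the central angle is θ = 2 arccos(1 − 2y/D) = 3.511 rad. Then A = (D²/8)(θ − sin θ) = 0.5964 m² and P = Dθ/2 = 1.949 m. Hydraulic radius R = A/P = 0.5964/1.949 = 0.3061 m. Q_B = (1/0.013)·0.5964·0.3061^(2/3)·√0.00037 = 0.4008 m³/s.
Q_A = 0.2496 m³/s vs Q_B = 0.4008 m³/s, so channel B carries more.

channel B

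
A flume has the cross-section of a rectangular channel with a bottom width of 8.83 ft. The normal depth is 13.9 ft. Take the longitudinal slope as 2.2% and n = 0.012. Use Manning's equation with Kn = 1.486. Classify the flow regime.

supercritical

Flow area A = b·y = 8.83 × 13.9 = 122.7 ft². Wetted perimeter P = b + 2y = 8.83 + 2×13.9 = 36.63 ft.
Hydraulic radius R = A/P = 122.7/36.63 = 3.351 ft.
V = (1.486/n) R^(2/3) √S = (1.486/0.012) × 3.351^(2/3) × √0.022 = 41.13 ft/s. Hydraulic depth D_h = A/T = 122.7/8.83 = 13.9 ft.
Froude number Fr = V/√(g·D_h) = 41.13/√(32.2×13.9) = 1.94, which is greater than 1, so the flow is supercritical.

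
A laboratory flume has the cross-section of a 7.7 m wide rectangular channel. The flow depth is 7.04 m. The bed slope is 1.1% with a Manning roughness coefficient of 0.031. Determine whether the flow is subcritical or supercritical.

subcritical

Flow area A = b·y = 7.7 × 7.04 = 54.21 m². Wetted perimeter P = b + 2y = 7.7 + 2×7.04 = 21.78 m.
Hydraulic radius R = A/P = 54.21/21.78 = 2.489 m.
V = (1/n) R^(2/3) √S = (1/0.031) × 2.489^(2/3) × √0.011 = 6.214 m/s. Hydraulic depth D_h = A/T = 54.21/7.7 = 7.04 m.
Froude number Fr = V/√(g·D_h) = 6.214/√(9.81×7.04) = 0.748, which is less than 1, so the flow is subcritical.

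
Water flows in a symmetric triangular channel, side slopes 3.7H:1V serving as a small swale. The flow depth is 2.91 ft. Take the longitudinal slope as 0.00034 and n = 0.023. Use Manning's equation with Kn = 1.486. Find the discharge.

Q = 46.8 ft³/s

For a triangular section with side slope z = 3.7: A = zy² = 3.7×2.91² = 31.33 ft²; P = 2y√(1+z²) = 2×2.91×3.833 = 22.31 ft.
Hydraulic radius R = A/P = 31.33/22.31 = 1.405 ft.
Manning's equation: Q = (1.486/n) A R^(2/3) S^(1/2) = (1.486/0.023) × 31.33 × 1.405^(2/3) × 0.00034^(1/2) = 46.8 ft³/s.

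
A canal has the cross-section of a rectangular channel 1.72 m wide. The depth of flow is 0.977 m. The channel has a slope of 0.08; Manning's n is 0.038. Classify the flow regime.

Flow area A = b·y = 1.72 × 0.977 = 1.68 m². Wetted perimeter P = b + 2y = 1.72 + 2×0.977 = 3.674 m.
Hydraulic radius R = A/P = 1.68/3.674 = 0.4574 m.
V = (1/n) R^(2/3) √S = (1/0.038) × 0.4574^(2/3) × √0.08 = 4.419 m/s. Hydraulic depth D_h = A/T = 1.68/1.72 = 0.977 m.
Froude number Fr = V/√(g·D_h) = 4.419/√(9.81×0.977) = 1.43, which is greater than 1, so the flow is supercritical.

supercritical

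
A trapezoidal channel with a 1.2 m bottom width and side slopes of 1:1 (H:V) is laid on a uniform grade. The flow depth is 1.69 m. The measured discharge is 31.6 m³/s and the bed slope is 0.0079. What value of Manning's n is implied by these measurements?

n = 0.012

With bottom width b = 1.2 m and side slope z = 1: A = (b + zy)y = (1.2 + 1×1.69)×1.69 = 4.884 m²; P = b + 2y√(1+z²) = 1.2 + 2×1.69×1.414 = 5.98 m.
Hydraulic radius R = A/P = 4.884/5.98 = 0.8167 m.
Rearranging Manning's equation: n = (1/Q) A R^(2/3) S^(1/2) = (1/31.6) × 4.884 × 0.8167^(2/3) × √0.0079 = 0.012.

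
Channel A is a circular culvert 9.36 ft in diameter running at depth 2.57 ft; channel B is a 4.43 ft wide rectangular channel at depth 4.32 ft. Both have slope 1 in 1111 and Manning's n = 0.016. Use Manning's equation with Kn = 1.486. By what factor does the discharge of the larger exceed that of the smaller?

1.23

Channel A: For a circular section of diameter D = 9.36 ft at depth y = 2.57 ft, the central angle is θ = 2 arccos(1 − 2y/D) = 2.206 rad. Then A = (D²/8)(θ − sin θ) = 15.35 ft² and P = Dθ/2 = 10.32 ft. Hydraulic radius R = A/P = 15.35/10.32 = 1.486 ft. Q_A = (1.486/0.016)·15.35·1.486^(2/3)·√0.0009001 = 55.69 ft³/s.
Channel B: Flow area A = b·y = 4.43 × 4.32 = 19.14 ft². Wetted perimeter P = b + 2y = 4.43 + 2×4.32 = 13.07 ft. Hydraulic radius R = A/P = 19.14/13.07 = 1.464 ft. Q_B = (1.486/0.016)·19.14·1.464^(2/3)·√0.0009001 = 68.76 ft³/s.
The larger discharge is 68.76 ft³/s and the smaller is 55.69 ft³/s; the ratio is 1.23.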